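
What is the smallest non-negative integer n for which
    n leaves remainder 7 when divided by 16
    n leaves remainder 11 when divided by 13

167

From n ≡ 7 (mod 16) write n = 7 + 16t. Substituting into n ≡ 11 (mod 13) gives 16t ≡ 4 (mod 13), and since 3⁻¹ ≡ 9 (mod 13), t ≡ 10. Hence n ≡ 7 + 16·10 = 167 (mod 208).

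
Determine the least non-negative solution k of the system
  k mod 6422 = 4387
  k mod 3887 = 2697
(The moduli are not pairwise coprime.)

Combine the congruences pairwise.
gcd(6422, 3887) = 169 and 169 | (2697 − 4387), so the pair is consistent; merging gives k ≡ 49341 (mod 147706), where 147706 = lcm(6422, 3887).
The solution is unique modulo lcm(6422, 3887) = 147706.

49341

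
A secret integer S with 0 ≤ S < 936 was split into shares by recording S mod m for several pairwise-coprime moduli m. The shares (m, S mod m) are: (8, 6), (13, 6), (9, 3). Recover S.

318

The moduli are pairwise coprime; N = 8·13·9 = 936.
N/8 = 117; 117 ≡ 5 (mod 8); 5·5 ≡ 1, so inverse 5.
N/13 = 72; 72 ≡ 7 (mod 13); 7·2 ≡ 1, so inverse 2.
N/9 = 104; 104 ≡ 5 (mod 9); 5·2 ≡ 1, so inverse 2.
S ≡ 6·117·5 + 6·72·2 + 3·104·2 = 4998.
4998 mod 936 = 318.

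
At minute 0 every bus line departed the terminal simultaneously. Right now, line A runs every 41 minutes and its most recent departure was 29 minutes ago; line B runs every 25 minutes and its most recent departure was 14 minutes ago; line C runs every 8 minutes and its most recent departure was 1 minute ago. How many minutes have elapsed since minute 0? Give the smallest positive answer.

The moduli are pairwise coprime; N = 41·25·8 = 8200.
N/41 = 200; 200 ≡ 36 (mod 41); 36·8 ≡ 1, so inverse 8.
N/25 = 328; 328 ≡ 3 (mod 25); 3·17 ≡ 1, so inverse 17.
N/8 = 1025; 1025 ≡ 1 (mod 8), inverse 1.
t ≡ 29·200·8 + 14·328·17 + 1·1025·1 = 125489.
125489 mod 8200 = 2489.

2489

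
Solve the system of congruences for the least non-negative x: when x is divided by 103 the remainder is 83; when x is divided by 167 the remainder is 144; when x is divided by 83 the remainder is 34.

From x ≡ 83 (mod 103) write x = 83 + 103t. Substituting into x ≡ 144 (mod 167) gives 103t ≡ 61 (mod 167), and since 103⁻¹ ≡ 60 (mod 167), t ≡ 153. Hence x ≡ 83 + 103·153 = 15842 (mod 17201).
From x ≡ 15842 (mod 17201) write x = 15842 + 17201t. Substituting into x ≡ 34 (mod 83) gives 17201t ≡ 45 (mod 83), and since 20⁻¹ ≡ 54 (mod 83), t ≡ 23. Hence x ≡ 15842 + 17201·23 = 411465 (mod 1427683).

411465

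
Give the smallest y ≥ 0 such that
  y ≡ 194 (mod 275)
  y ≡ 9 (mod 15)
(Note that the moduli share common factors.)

744

gcd(275, 15) = 5 and 5 | (9 − 194), so the pair is consistent; merging gives y ≡ 744 (mod 825), where 825 = lcm(275, 15).
The solution is unique modulo lcm(275, 15) = 825.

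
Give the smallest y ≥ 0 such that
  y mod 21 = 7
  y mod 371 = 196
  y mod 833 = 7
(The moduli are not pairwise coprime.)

42490

gcd(21, 371) = 7 and 7 | (196 − 7), so the pair is consistent; merging gives y ≡ 196 (mod 1113), where 1113 = lcm(21, 371).
gcd(1113, 833) = 7 and 7 | (7 − 196), so the pair is consistent; merging gives y ≡ 42490 (mod 132447), where 132447 = lcm(1113, 833).
The solution is unique modulo lcm(21, 371, 833) = 132447.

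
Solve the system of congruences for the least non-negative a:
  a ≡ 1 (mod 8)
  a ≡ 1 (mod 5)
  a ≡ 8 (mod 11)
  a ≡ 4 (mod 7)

From a ≡ 1 (mod 8) write a = 1 + 8t. Substituting into a ≡ 1 (mod 5) gives 8t ≡ 0 (mod 5), and since 3⁻¹ ≡ 2 (mod 5), t ≡ 0. Hence a ≡ 1 + 8·0 = 1 (mod 40).
From a ≡ 1 (mod 40) write a = 1 + 40t. Substituting into a ≡ 8 (mod 11) gives 40t ≡ 7 (mod 11), and since 7⁻¹ ≡ 8 (mod 11), t ≡ 1. Hence a ≡ 1 + 40·1 = 41 (mod 440).
From a ≡ 41 (mod 440) write a = 41 + 440t. Substituting into a ≡ 4 (mod 7) gives 440t ≡ 5 (mod 7), and since 6⁻¹ ≡ 6 (mod 7), t ≡ 2. Hence a ≡ 41 + 440·2 = 921 (mod 3080).

921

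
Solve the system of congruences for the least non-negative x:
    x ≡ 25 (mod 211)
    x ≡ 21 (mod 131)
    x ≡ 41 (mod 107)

2226497

From x ≡ 25 (mod 211) write x = 25 + 211t. Substituting into x ≡ 21 (mod 131) gives 211t ≡ 127 (mod 131), and since 80⁻¹ ≡ 113 (mod 131), t ≡ 72. Hence x ≡ 25 + 211·72 = 15217 (mod 27641).
From x ≡ 15217 (mod 27641) write x = 15217 + 27641t. Substituting into x ≡ 41 (mod 107) gives 27641t ≡ 18 (mod 107), and since 35⁻¹ ≡ 52 (mod 107), t ≡ 80. Hence x ≡ 15217 + 27641·80 = 2226497 (mod 2957587).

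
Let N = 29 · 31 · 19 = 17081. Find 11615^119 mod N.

Mod 29: 11615 ≡ 15; by Fermat, exponent reduces to 119 mod 28 = 7; 15^7 ≡ 17 (mod 29).
Mod 31: 11615 ≡ 21; by Fermat, exponent reduces to 119 mod 30 = 29; 21^29 ≡ 3 (mod 31).
Mod 19: 11615 ≡ 6; by Fermat, exponent reduces to 119 mod 18 = 11; 6^11 ≡ 17 (mod 19).
Combine by CRT: x ≡ 17 (mod 29), x ≡ 3 (mod 31), x ≡ 17 (mod 19) ⇒ x ≡ 1119 (mod 17081).

1119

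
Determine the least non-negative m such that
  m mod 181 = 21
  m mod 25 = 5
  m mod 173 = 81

Combine the congruences pairwise.
From m ≡ 21 (mod 181) write m = 21 + 181t. Substituting into m ≡ 5 (mod 25) gives 181t ≡ 9 (mod 25), and since 6⁻¹ ≡ 21 (mod 25), t ≡ 14. Hence m ≡ 21 + 181·14 = 2555 (mod 4525).
From m ≡ 2555 (mod 4525) write m = 2555 + 4525t. Substituting into m ≡ 81 (mod 173) gives 4525t ≡ 121 (mod 173), and since 27⁻¹ ≡ 141 (mod 173), t ≡ 107. Hence m ≡ 2555 + 4525·107 = 486730 (mod 782825).

486730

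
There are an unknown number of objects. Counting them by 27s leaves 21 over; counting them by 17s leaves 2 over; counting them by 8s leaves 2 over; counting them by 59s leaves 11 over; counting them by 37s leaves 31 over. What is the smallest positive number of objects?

983010

The moduli are pairwise coprime; M = 27·17·8·59·37 = 8015976.
M/27 = 296888; 296888 ≡ 23 (mod 27); 23·20 ≡ 1, so inverse 20.
M/17 = 471528; 471528 ≡ 16 (mod 17); 16·16 ≡ 1, so inverse 16.
M/8 = 1001997; 1001997 ≡ 5 (mod 8); 5·5 ≡ 1, so inverse 5.
M/59 = 135864; 135864 ≡ 46 (mod 59); 46·9 ≡ 1, so inverse 9.
M/37 = 216648; 216648 ≡ 13 (mod 37); 13·20 ≡ 1, so inverse 20.
N ≡ 21·296888·20 + 2·471528·16 + 2·1001997·5 + 11·135864·9 + 31·216648·20 = 297574122.
297574122 mod 8015976 = 983010.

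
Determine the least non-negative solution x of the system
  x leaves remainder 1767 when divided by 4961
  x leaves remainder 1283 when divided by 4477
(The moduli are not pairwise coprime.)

180363

gcd(4961, 4477) = 121 and 121 | (1283 − 1767), so the pair is consistent; merging gives x ≡ 180363 (mod 183557), where 183557 = lcm(4961, 4477).
The solution is unique modulo lcm(4961, 4477) = 183557.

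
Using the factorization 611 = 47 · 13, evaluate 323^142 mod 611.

Mod 47: 323 ≡ 41; by Fermat, exponent reduces to 142 mod 46 = 4; 41^4 ≡ 27 (mod 47).
Mod 13: 323 ≡ 11; by Fermat, exponent reduces to 142 mod 12 = 10; 11^10 ≡ 10 (mod 13).
Combine by CRT: x ≡ 27 (mod 47), x ≡ 10 (mod 13) ⇒ x ≡ 309 (mod 611).

309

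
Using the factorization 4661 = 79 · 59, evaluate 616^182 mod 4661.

1208

Mod 79: 616 ≡ 63; by Fermat, exponent reduces to 182 mod 78 = 26; 63^26 ≡ 23 (mod 79).
Mod 59: 616 ≡ 26; by Fermat, exponent reduces to 182 mod 58 = 8; 26^8 ≡ 28 (mod 59).
Combine by CRT: x ≡ 23 (mod 79), x ≡ 28 (mod 59) ⇒ x ≡ 1208 (mod 4661).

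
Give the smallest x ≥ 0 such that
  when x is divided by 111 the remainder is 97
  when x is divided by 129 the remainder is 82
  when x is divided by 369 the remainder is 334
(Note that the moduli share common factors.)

Combine the congruences pairwise.
gcd(111, 129) = 3 and 3 | (82 − 97), so the pair is consistent; merging gives x ≡ 985 (mod 4773), where 4773 = lcm(111, 129).
gcd(4773, 369) = 3 and 3 | (334 − 985), so the pair is consistent; merging gives x ≡ 497377 (mod 587079), where 587079 = lcm(4773, 369).
The solution is unique modulo lcm(111, 129, 369) = 587079.

497377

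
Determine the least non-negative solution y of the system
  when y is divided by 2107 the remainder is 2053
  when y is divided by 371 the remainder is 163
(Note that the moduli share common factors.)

gcd(2107, 371) = 7 and 7 | (163 − 2053), so the pair is consistent; merging gives y ≡ 42086 (mod 111671), where 111671 = lcm(2107, 371).
The solution is unique modulo lcm(2107, 371) = 111671.

42086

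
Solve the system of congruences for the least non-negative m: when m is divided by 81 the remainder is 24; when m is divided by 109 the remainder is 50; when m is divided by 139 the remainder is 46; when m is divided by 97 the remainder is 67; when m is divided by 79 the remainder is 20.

4997049351

From m ≡ 24 (mod 81) write m = 24 + 81t. Substituting into m ≡ 50 (mod 109) gives 81t ≡ 26 (mod 109), and since 81⁻¹ ≡ 35 (mod 109), t ≡ 38. Hence m ≡ 24 + 81·38 = 3102 (mod 8829).
From m ≡ 3102 (mod 8829) write m = 3102 + 8829t. Substituting into m ≡ 46 (mod 139) gives 8829t ≡ 2 (mod 139), and since 72⁻¹ ≡ 56 (mod 139), t ≡ 112. Hence m ≡ 3102 + 8829·112 = 991950 (mod 1227231).
From m ≡ 991950 (mod 1227231) write m = 991950 + 1227231t. Substituting into m ≡ 67 (mod 97) gives 1227231t ≡ 39 (mod 97), and since 84⁻¹ ≡ 82 (mod 97), t ≡ 94. Hence m ≡ 991950 + 1227231·94 = 116351664 (mod 119041407).
From m ≡ 116351664 (mod 119041407) write m = 116351664 + 119041407t. Substituting into m ≡ 20 (mod 79) gives 119041407t ≡ 30 (mod 79), and since 20⁻¹ ≡ 4 (mod 79), t ≡ 41. Hence m ≡ 116351664 + 119041407·41 = 4997049351 (mod 9404271153).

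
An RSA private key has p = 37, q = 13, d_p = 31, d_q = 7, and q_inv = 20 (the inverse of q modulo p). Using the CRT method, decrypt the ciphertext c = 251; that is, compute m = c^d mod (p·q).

m₁ = c^(d_p) mod p: c ≡ 29 (mod 37), and 29^31 mod 37 = 8.
m₂ = c^(d_q) mod q: c ≡ 4 (mod 13), and 4^7 mod 13 = 4.
h = q_inv·(m₁ − m₂) mod p = 20·(8 − 4) mod 37 = 6.
m = m₂ + h·q = 4 + 6·13 = 82.

82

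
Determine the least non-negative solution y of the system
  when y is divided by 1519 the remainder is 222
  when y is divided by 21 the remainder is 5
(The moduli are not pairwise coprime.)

3260

gcd(1519, 21) = 7 and 7 | (5 − 222), so the pair is consistent; merging gives y ≡ 3260 (mod 4557), where 4557 = lcm(1519, 21).
The solution is unique modulo lcm(1519, 21) = 4557.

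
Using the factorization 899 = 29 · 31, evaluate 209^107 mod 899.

Mod 29: 209 ≡ 6; by Fermat, exponent reduces to 107 mod 28 = 23; 6^23 ≡ 22 (mod 29).
Mod 31: 209 ≡ 23; by Fermat, exponent reduces to 107 mod 30 = 17; 23^17 ≡ 29 (mod 31).
Combine by CRT: x ≡ 22 (mod 29), x ≡ 29 (mod 31) ⇒ x ≡ 370 (mod 899).

370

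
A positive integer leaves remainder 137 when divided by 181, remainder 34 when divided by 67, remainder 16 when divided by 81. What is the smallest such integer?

From k ≡ 137 (mod 181) write k = 137 + 181t. Substituting into k ≡ 34 (mod 67) gives 181t ≡ 31 (mod 67), and since 47⁻¹ ≡ 10 (mod 67), t ≡ 42. Hence k ≡ 137 + 181·42 = 7739 (mod 12127).
From k ≡ 7739 (mod 12127) write k = 7739 + 12127t. Substituting into k ≡ 16 (mod 81) gives 12127t ≡ 53 (mod 81), and since 58⁻¹ ≡ 7 (mod 81), t ≡ 47. Hence k ≡ 7739 + 12127·47 = 577708 (mod 982287).

577708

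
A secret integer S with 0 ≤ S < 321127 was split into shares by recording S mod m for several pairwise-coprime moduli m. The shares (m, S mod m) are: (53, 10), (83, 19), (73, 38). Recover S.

Combine the congruences pairwise.
From S ≡ 10 (mod 53) write S = 10 + 53t. Substituting into S ≡ 19 (mod 83) gives 53t ≡ 9 (mod 83), and since 53⁻¹ ≡ 47 (mod 83), t ≡ 8. Hence S ≡ 10 + 53·8 = 434 (mod 4399).
From S ≡ 434 (mod 4399) write S = 434 + 4399t. Substituting into S ≡ 38 (mod 73) gives 4399t ≡ 42 (mod 73), and since 19⁻¹ ≡ 50 (mod 73), t ≡ 56. Hence S ≡ 434 + 4399·56 = 246778 (mod 321127).

246778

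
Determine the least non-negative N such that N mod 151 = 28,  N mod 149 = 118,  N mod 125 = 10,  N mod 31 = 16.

18298510

From N ≡ 28 (mod 151) write N = 28 + 151t. Substituting into N ≡ 118 (mod 149) gives 151t ≡ 90 (mod 149), and since 2⁻¹ ≡ 75 (mod 149), t ≡ 45. Hence N ≡ 28 + 151·45 = 6823 (mod 22499).
From N ≡ 6823 (mod 22499) write N = 6823 + 22499t. Substituting into N ≡ 10 (mod 125) gives 22499t ≡ 62 (mod 125), and since 124⁻¹ ≡ 124 (mod 125), t ≡ 63. Hence N ≡ 6823 + 22499·63 = 1424260 (mod 2812375).
From N ≡ 1424260 (mod 2812375) write N = 1424260 + 2812375t. Substituting into N ≡ 16 (mod 31) gives 2812375t ≡ 20 (mod 31), and since 24⁻¹ ≡ 22 (mod 31), t ≡ 6. Hence N ≡ 1424260 + 2812375·6 = 18298510 (mod 87183625).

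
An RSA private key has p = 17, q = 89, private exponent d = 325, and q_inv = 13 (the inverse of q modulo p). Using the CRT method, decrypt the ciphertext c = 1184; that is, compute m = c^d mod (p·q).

1030

d_p = d mod (p−1) = 325 mod 16 = 5; d_q = d mod (q−1) = 61.
m₁ = c^(d_p) mod p: c ≡ 11 (mod 17), and 11^5 mod 17 = 10.
m₂ = c^(d_q) mod q: c ≡ 27 (mod 89), and 27^61 mod 89 = 51.
h = q_inv·(m₁ − m₂) mod p = 13·(10 − 51) mod 17 = 11.
m = m₂ + h·q = 51 + 11·89 = 1030.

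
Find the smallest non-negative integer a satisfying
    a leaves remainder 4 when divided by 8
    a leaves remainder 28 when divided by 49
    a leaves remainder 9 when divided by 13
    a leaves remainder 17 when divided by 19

The moduli are pairwise coprime; N = 8·49·13·19 = 96824.
N/8 = 12103; 12103 ≡ 7 (mod 8); 7·7 ≡ 1, so inverse 7.
N/49 = 1976; 1976 ≡ 16 (mod 49); 16·46 ≡ 1, so inverse 46.
N/13 = 7448; 7448 ≡ 12 (mod 13); 12·12 ≡ 1, so inverse 12.
N/19 = 5096; 5096 ≡ 4 (mod 19); 4·5 ≡ 1, so inverse 5.
a ≡ 4·12103·7 + 28·1976·46 + 9·7448·12 + 17·5096·5 = 4121516.
4121516 mod 96824 = 54908.

54908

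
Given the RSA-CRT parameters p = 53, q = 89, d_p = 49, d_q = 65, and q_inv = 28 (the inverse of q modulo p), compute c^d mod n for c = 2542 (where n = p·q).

4167

m₁ = c^(d_p) mod p: c ≡ 51 (mod 53), and 51^49 mod 53 = 33.
m₂ = c^(d_q) mod q: c ≡ 50 (mod 89), and 50^65 mod 89 = 73.
h = q_inv·(m₁ − m₂) mod p = 28·(33 − 73) mod 53 = 46.
m = m₂ + h·q = 73 + 46·89 = 4167.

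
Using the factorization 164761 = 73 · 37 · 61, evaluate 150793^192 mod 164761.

2563

Mod 73: 150793 ≡ 48; by Fermat, exponent reduces to 192 mod 72 = 48; 48^48 ≡ 8 (mod 73).
Mod 37: 150793 ≡ 18; by Fermat, exponent reduces to 192 mod 36 = 12; 18^12 ≡ 10 (mod 37).
Mod 61: 150793 ≡ 1; by Fermat, exponent reduces to 192 mod 60 = 12; 1^12 ≡ 1 (mod 61).
Combine by CRT: x ≡ 8 (mod 73), x ≡ 10 (mod 37), x ≡ 1 (mod 61) ⇒ x ≡ 2563 (mod 164761).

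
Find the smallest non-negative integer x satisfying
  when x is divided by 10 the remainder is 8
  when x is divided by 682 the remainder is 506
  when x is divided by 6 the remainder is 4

8008

gcd(10, 682) = 2 and 2 | (506 − 8), so the pair is consistent; merging gives x ≡ 1188 (mod 3410), where 3410 = lcm(10, 682).
gcd(3410, 6) = 2 and 2 | (4 − 1188), so the pair is consistent; merging gives x ≡ 8008 (mod 10230), where 10230 = lcm(3410, 6).
The solution is unique modulo lcm(10, 682, 6) = 10230.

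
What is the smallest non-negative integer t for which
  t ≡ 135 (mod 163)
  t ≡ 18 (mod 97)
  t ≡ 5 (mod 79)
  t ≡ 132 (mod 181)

The moduli are pairwise coprime; N = 163·97·79·181 = 226081489.
N/163 = 1387003; 1387003 ≡ 36 (mod 163); 36·77 ≡ 1, so inverse 77.
N/97 = 2330737; 2330737 ≡ 21 (mod 97); 21·37 ≡ 1, so inverse 37.
N/79 = 2861791; 2861791 ≡ 16 (mod 79); 16·5 ≡ 1, so inverse 5.
N/181 = 1249069; 1249069 ≡ 169 (mod 181); 169·15 ≡ 1, so inverse 15.
t ≡ 135·1387003·77 + 18·2330737·37 + 5·2861791·5 + 132·1249069·15 = 18514868422.
18514868422 mod 226081489 = 202267813.

202267813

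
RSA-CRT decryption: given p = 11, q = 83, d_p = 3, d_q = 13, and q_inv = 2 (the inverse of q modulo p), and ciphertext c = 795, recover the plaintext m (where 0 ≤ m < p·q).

16

m₁ = c^(d_p) mod p: c ≡ 3 (mod 11), and 3^3 mod 11 = 5.
m₂ = c^(d_q) mod q: c ≡ 48 (mod 83), and 48^13 mod 83 = 16.
h = q_inv·(m₁ − m₂) mod p = 2·(5 − 16) mod 11 = 0.
m = m₂ + h·q = 16 + 0·83 = 16.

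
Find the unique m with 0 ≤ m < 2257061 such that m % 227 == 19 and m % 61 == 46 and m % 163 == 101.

From m ≡ 19 (mod 227) write m = 19 + 227t. Substituting into m ≡ 46 (mod 61) gives 227t ≡ 27 (mod 61), and since 44⁻¹ ≡ 43 (mod 61), t ≡ 2. Hence m ≡ 19 + 227·2 = 473 (mod 13847).
From m ≡ 473 (mod 13847) write m = 473 + 13847t. Substituting into m ≡ 101 (mod 163) gives 13847t ≡ 117 (mod 163), and since 155⁻¹ ≡ 61 (mod 163), t ≡ 128. Hence m ≡ 473 + 13847·128 = 1772889 (mod 2257061).

1772889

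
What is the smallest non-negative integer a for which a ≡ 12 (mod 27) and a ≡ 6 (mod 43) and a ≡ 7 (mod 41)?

From a ≡ 12 (mod 27) write a = 12 + 27t. Substituting into a ≡ 6 (mod 43) gives 27t ≡ 37 (mod 43), and since 27⁻¹ ≡ 8 (mod 43), t ≡ 38. Hence a ≡ 12 + 27·38 = 1038 (mod 1161).
From a ≡ 1038 (mod 1161) write a = 1038 + 1161t. Substituting into a ≡ 7 (mod 41) gives 1161t ≡ 35 (mod 41), and since 13⁻¹ ≡ 19 (mod 41), t ≡ 9. Hence a ≡ 1038 + 1161·9 = 11487 (mod 47601).

11487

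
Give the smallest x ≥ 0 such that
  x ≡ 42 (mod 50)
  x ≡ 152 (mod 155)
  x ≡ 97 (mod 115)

Combine the congruences pairwise.
gcd(50, 155) = 5 and 5 | (152 − 42), so the pair is consistent; merging gives x ≡ 1392 (mod 1550), where 1550 = lcm(50, 155).
gcd(1550, 115) = 5 and 5 | (97 − 1392), so the pair is consistent; merging gives x ≡ 19992 (mod 35650), where 35650 = lcm(1550, 115).
The solution is unique modulo lcm(50, 155, 115) = 35650.

19992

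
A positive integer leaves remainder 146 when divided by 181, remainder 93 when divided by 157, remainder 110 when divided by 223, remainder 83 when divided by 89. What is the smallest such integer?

The moduli are pairwise coprime; N = 181·157·223·89 = 563992199.
N/181 = 3115979; 3115979 ≡ 64 (mod 181); 64·99 ≡ 1, so inverse 99.
N/157 = 3592307; 3592307 ≡ 147 (mod 157); 147·47 ≡ 1, so inverse 47.
N/223 = 2529113; 2529113 ≡ 70 (mod 223); 70·137 ≡ 1, so inverse 137.
N/89 = 6336991; 6336991 ≡ 13 (mod 89); 13·48 ≡ 1, so inverse 48.
a ≡ 146·3115979·99 + 93·3592307·47 + 110·2529113·137 + 83·6336991·48 = 124100639417.
124100639417 mod 563992199 = 22355637.

22355637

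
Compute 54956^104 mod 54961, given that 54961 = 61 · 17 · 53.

35087

Mod 61: 54956 ≡ 56; by Fermat, exponent reduces to 104 mod 60 = 44; 56^44 ≡ 12 (mod 61).
Mod 17: 54956 ≡ 12; by Fermat, exponent reduces to 104 mod 16 = 8; 12^8 ≡ 16 (mod 17).
Mod 53: 54956 ≡ 48; since 52 | 104, by Fermat 48^104 ≡ 1 (mod 53).
Combine by CRT: x ≡ 12 (mod 61), x ≡ 16 (mod 17), x ≡ 1 (mod 53) ⇒ x ≡ 35087 (mod 54961).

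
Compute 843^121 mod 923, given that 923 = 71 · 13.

518

Mod 71: 843 ≡ 62; by Fermat, exponent reduces to 121 mod 70 = 51; 62^51 ≡ 21 (mod 71).
Mod 13: 843 ≡ 11; by Fermat, exponent reduces to 121 mod 12 = 1; 11^1 ≡ 11 (mod 13).
Combine by CRT: x ≡ 21 (mod 71), x ≡ 11 (mod 13) ⇒ x ≡ 518 (mod 923).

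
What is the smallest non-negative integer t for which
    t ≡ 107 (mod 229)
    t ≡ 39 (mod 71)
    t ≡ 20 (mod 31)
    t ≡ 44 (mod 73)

6336079

The moduli are pairwise coprime; N = 229·71·31·73 = 36794117.
N/229 = 160673; 160673 ≡ 144 (mod 229); 144·132 ≡ 1, so inverse 132.
N/71 = 518227; 518227 ≡ 69 (mod 71); 69·35 ≡ 1, so inverse 35.
N/31 = 1186907; 1186907 ≡ 10 (mod 31); 10·28 ≡ 1, so inverse 28.
N/73 = 504029; 504029 ≡ 37 (mod 73); 37·2 ≡ 1, so inverse 2.
t ≡ 107·160673·132 + 39·518227·35 + 20·1186907·28 + 44·504029·2 = 3685747779.
3685747779 mod 36794117 = 6336079.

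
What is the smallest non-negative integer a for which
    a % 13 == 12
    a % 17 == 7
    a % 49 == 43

9255

The moduli are pairwise coprime; N = 13·17·49 = 10829.
N/13 = 833; 833 ≡ 1 (mod 13), inverse 1.
N/17 = 637; 637 ≡ 8 (mod 17); 8·15 ≡ 1, so inverse 15.
N/49 = 221; 221 ≡ 25 (mod 49); 25·2 ≡ 1, so inverse 2.
a ≡ 12·833·1 + 7·637·15 + 43·221·2 = 95887.
95887 mod 10829 = 9255.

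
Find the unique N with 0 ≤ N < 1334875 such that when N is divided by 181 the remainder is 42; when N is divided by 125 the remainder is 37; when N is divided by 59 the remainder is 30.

501412

From N ≡ 42 (mod 181) write N = 42 + 181t. Substituting into N ≡ 37 (mod 125) gives 181t ≡ 120 (mod 125), and since 56⁻¹ ≡ 96 (mod 125), t ≡ 20. Hence N ≡ 42 + 181·20 = 3662 (mod 22625).
From N ≡ 3662 (mod 22625) write N = 3662 + 22625t. Substituting into N ≡ 30 (mod 59) gives 22625t ≡ 26 (mod 59), and since 28⁻¹ ≡ 19 (mod 59), t ≡ 22. Hence N ≡ 3662 + 22625·22 = 501412 (mod 1334875).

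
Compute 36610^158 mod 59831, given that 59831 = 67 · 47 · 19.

15470

Mod 67: 36610 ≡ 28; by Fermat, exponent reduces to 158 mod 66 = 26; 28^26 ≡ 60 (mod 67).
Mod 47: 36610 ≡ 44; by Fermat, exponent reduces to 158 mod 46 = 20; 44^20 ≡ 7 (mod 47).
Mod 19: 36610 ≡ 16; by Fermat, exponent reduces to 158 mod 18 = 14; 16^14 ≡ 4 (mod 19).
Combine by CRT: x ≡ 60 (mod 67), x ≡ 7 (mod 47), x ≡ 4 (mod 19) ⇒ x ≡ 15470 (mod 59831).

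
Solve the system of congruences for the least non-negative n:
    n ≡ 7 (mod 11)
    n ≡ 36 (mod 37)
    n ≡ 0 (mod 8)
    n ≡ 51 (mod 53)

From n ≡ 7 (mod 11) write n = 7 + 11t. Substituting into n ≡ 36 (mod 37) gives 11t ≡ 29 (mod 37), and since 11⁻¹ ≡ 27 (mod 37), t ≡ 6. Hence n ≡ 7 + 11·6 = 73 (mod 407).
From n ≡ 73 (mod 407) write n = 73 + 407t. Substituting into n ≡ 0 (mod 8) gives 407t ≡ 7 (mod 8), and since 7⁻¹ ≡ 7 (mod 8), t ≡ 1. Hence n ≡ 73 + 407·1 = 480 (mod 3256).
From n ≡ 480 (mod 3256) write n = 480 + 3256t. Substituting into n ≡ 51 (mod 53) gives 3256t ≡ 48 (mod 53), and since 23⁻¹ ≡ 30 (mod 53), t ≡ 9. Hence n ≡ 480 + 3256·9 = 29784 (mod 172568).

29784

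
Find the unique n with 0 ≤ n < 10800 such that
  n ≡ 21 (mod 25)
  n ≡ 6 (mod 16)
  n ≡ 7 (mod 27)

Combine the congruences pairwise.
From n ≡ 21 (mod 25) write n = 21 + 25t. Substituting into n ≡ 6 (mod 16) gives 25t ≡ 1 (mod 16), and since 9⁻¹ ≡ 9 (mod 16), t ≡ 9. Hence n ≡ 21 + 25·9 = 246 (mod 400).
From n ≡ 246 (mod 400) write n = 246 + 400t. Substituting into n ≡ 7 (mod 27) gives 400t ≡ 4 (mod 27), and since 22⁻¹ ≡ 16 (mod 27), t ≡ 10. Hence n ≡ 246 + 400·10 = 4246 (mod 10800).

4246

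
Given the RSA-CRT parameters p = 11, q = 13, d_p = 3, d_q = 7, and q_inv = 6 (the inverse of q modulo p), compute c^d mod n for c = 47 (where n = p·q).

m₁ = c^(d_p) mod p: c ≡ 3 (mod 11), and 3^3 mod 11 = 5.
m₂ = c^(d_q) mod q: c ≡ 8 (mod 13), and 8^7 mod 13 = 5.
h = q_inv·(m₁ − m₂) mod p = 6·(5 − 5) mod 11 = 0.
m = m₂ + h·q = 5 + 0·13 = 5.

5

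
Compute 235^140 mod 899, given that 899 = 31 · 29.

552

Mod 31: 235 ≡ 18; by Fermat, exponent reduces to 140 mod 30 = 20; 18^20 ≡ 25 (mod 31).
Mod 29: 235 ≡ 3; since 28 | 140, by Fermat 3^140 ≡ 1 (mod 29).
Combine by CRT: x ≡ 25 (mod 31), x ≡ 1 (mod 29) ⇒ x ≡ 552 (mod 899).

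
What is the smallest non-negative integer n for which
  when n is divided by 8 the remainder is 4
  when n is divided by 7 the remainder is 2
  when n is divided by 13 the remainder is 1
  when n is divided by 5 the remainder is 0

The moduli are pairwise coprime; M = 8·7·13·5 = 3640.
M/8 = 455; 455 ≡ 7 (mod 8); 7·7 ≡ 1, so inverse 7.
M/7 = 520; 520 ≡ 2 (mod 7); 2·4 ≡ 1, so inverse 4.
M/13 = 280; 280 ≡ 7 (mod 13); 7·2 ≡ 1, so inverse 2.
M/5 = 728; 728 ≡ 3 (mod 5); 3·2 ≡ 1, so inverse 2.
n ≡ 4·455·7 + 2·520·4 + 1·280·2 + 0·728·2 = 17460.
17460 mod 3640 = 2900.

2900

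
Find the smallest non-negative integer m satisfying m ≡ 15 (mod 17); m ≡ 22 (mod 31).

270

From m ≡ 15 (mod 17) write m = 15 + 17t. Substituting into m ≡ 22 (mod 31) gives 17t ≡ 7 (mod 31), and since 17⁻¹ ≡ 11 (mod 31), t ≡ 15. Hence m ≡ 15 + 17·15 = 270 (mod 527).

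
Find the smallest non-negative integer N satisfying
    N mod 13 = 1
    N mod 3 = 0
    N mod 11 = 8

261

Combine the congruences pairwise.
From N ≡ 1 (mod 13) write N = 1 + 13t. Substituting into N ≡ 0 (mod 3) gives 13t ≡ 2 (mod 3), and since 1⁻¹ ≡ 1 (mod 3), t ≡ 2. Hence N ≡ 1 + 13·2 = 27 (mod 39).
From N ≡ 27 (mod 39) write N = 27 + 39t. Substituting into N ≡ 8 (mod 11) gives 39t ≡ 3 (mod 11), and since 6⁻¹ ≡ 2 (mod 11), t ≡ 6. Hence N ≡ 27 + 39·6 = 261 (mod 429).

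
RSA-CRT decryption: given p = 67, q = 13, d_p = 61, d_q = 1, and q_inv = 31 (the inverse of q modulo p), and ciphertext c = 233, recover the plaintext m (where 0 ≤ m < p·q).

m₁ = c^(d_p) mod p: c ≡ 32 (mod 67), and 32^61 mod 67 = 12.
m₂ = c^(d_q) mod q: c ≡ 12 (mod 13), and 12^1 mod 13 = 12.
h = q_inv·(m₁ − m₂) mod p = 31·(12 − 12) mod 67 = 0.
m = m₂ + h·q = 12 + 0·13 = 12.

12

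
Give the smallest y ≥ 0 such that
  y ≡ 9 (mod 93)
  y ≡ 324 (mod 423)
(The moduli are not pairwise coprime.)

10053

Combine the congruences pairwise.
gcd(93, 423) = 3 and 3 | (324 − 9), so the pair is consistent; merging gives y ≡ 10053 (mod 13113), where 13113 = lcm(93, 423).
The solution is unique modulo lcm(93, 423) = 13113.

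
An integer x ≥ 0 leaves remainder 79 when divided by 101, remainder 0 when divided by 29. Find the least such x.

Combine the congruences pairwise.
From x ≡ 79 (mod 101) write x = 79 + 101t. Substituting into x ≡ 0 (mod 29) gives 101t ≡ 8 (mod 29), and since 14⁻¹ ≡ 27 (mod 29), t ≡ 13. Hence x ≡ 79 + 101·13 = 1392 (mod 2929).

1392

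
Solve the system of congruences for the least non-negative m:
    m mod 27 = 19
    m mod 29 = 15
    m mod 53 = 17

31393

The moduli are pairwise coprime; N = 27·29·53 = 41499.
N/27 = 1537; 1537 ≡ 25 (mod 27); 25·13 ≡ 1, so inverse 13.
N/29 = 1431; 1431 ≡ 10 (mod 29); 10·3 ≡ 1, so inverse 3.
N/53 = 783; 783 ≡ 41 (mod 53); 41·22 ≡ 1, so inverse 22.
m ≡ 19·1537·13 + 15·1431·3 + 17·783·22 = 736876.
736876 mod 41499 = 31393.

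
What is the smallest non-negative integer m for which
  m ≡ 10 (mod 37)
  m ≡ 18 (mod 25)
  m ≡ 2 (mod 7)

2193

Combine the congruences pairwise.
From m ≡ 10 (mod 37) write m = 10 + 37t. Substituting into m ≡ 18 (mod 25) gives 37t ≡ 8 (mod 25), and since 12⁻¹ ≡ 23 (mod 25), t ≡ 9. Hence m ≡ 10 + 37·9 = 343 (mod 925).
From m ≡ 343 (mod 925) write m = 343 + 925t. Substituting into m ≡ 2 (mod 7) gives 925t ≡ 2 (mod 7), and since 1⁻¹ ≡ 1 (mod 7), t ≡ 2. Hence m ≡ 343 + 925·2 = 2193 (mod 6475).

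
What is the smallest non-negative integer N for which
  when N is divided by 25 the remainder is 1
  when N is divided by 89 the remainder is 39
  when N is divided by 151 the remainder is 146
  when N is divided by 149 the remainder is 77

The moduli are pairwise coprime; M = 25·89·151·149 = 50060275.
M/25 = 2002411; 2002411 ≡ 11 (mod 25); 11·16 ≡ 1, so inverse 16.
M/89 = 562475; 562475 ≡ 84 (mod 89); 84·71 ≡ 1, so inverse 71.
M/151 = 331525; 331525 ≡ 80 (mod 151); 80·17 ≡ 1, so inverse 17.
M/149 = 335975; 335975 ≡ 129 (mod 149); 129·67 ≡ 1, so inverse 67.
N ≡ 1·2002411·16 + 39·562475·71 + 146·331525·17 + 77·335975·67 = 4145671926.
4145671926 mod 50060275 = 40729376.

40729376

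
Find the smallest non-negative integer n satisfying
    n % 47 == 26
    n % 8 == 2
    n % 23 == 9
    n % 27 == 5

110570

The moduli are pairwise coprime; M = 47·8·23·27 = 233496.
M/47 = 4968; 4968 ≡ 33 (mod 47); 33·10 ≡ 1, so inverse 10.
M/8 = 29187; 29187 ≡ 3 (mod 8); 3·3 ≡ 1, so inverse 3.
M/23 = 10152; 10152 ≡ 9 (mod 23); 9·18 ≡ 1, so inverse 18.
M/27 = 8648; 8648 ≡ 8 (mod 27); 8·17 ≡ 1, so inverse 17.
n ≡ 26·4968·10 + 2·29187·3 + 9·10152·18 + 5·8648·17 = 3846506.
3846506 mod 233496 = 110570.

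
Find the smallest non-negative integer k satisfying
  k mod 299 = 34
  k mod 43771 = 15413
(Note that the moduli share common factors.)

190497

Combine the congruences pairwise.
gcd(299, 43771) = 13 and 13 | (15413 − 34), so the pair is consistent; merging gives k ≡ 190497 (mod 1006733), where 1006733 = lcm(299, 43771).
The solution is unique modulo lcm(299, 43771) = 1006733.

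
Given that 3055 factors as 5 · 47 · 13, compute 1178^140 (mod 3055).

Mod 5: 1178 ≡ 3; since 4 | 140, by Fermat 3^140 ≡ 1 (mod 5).
Mod 47: 1178 ≡ 3; by Fermat, exponent reduces to 140 mod 46 = 2; 3^2 ≡ 9 (mod 47).
Mod 13: 1178 ≡ 8; by Fermat, exponent reduces to 140 mod 12 = 8; 8^8 ≡ 1 (mod 13).
Combine by CRT: x ≡ 1 (mod 5), x ≡ 9 (mod 47), x ≡ 1 (mod 13) ⇒ x ≡ 2406 (mod 3055).

2406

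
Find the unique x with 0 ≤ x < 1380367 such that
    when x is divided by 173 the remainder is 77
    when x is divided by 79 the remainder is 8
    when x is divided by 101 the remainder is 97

45749

The moduli are pairwise coprime; N = 173·79·101 = 1380367.
N/173 = 7979; 7979 ≡ 21 (mod 173); 21·33 ≡ 1, so inverse 33.
N/79 = 17473; 17473 ≡ 14 (mod 79); 14·17 ≡ 1, so inverse 17.
N/101 = 13667; 13667 ≡ 32 (mod 101); 32·60 ≡ 1, so inverse 60.
x ≡ 77·7979·33 + 8·17473·17 + 97·13667·60 = 102192907.
102192907 mod 1380367 = 45749.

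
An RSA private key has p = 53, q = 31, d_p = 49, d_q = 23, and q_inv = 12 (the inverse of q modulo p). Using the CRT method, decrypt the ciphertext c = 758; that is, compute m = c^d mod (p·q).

576

m₁ = c^(d_p) mod p: c ≡ 16 (mod 53), and 16^49 mod 53 = 46.
m₂ = c^(d_q) mod q: c ≡ 14 (mod 31), and 14^23 mod 31 = 18.
h = q_inv·(m₁ − m₂) mod p = 12·(46 − 18) mod 53 = 18.
m = m₂ + h·q = 18 + 18·31 = 576.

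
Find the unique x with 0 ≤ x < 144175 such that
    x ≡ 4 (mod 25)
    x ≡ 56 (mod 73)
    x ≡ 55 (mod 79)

The moduli are pairwise coprime; N = 25·73·79 = 144175.
N/25 = 5767; 5767 ≡ 17 (mod 25); 17·3 ≡ 1, so inverse 3.
N/73 = 1975; 1975 ≡ 4 (mod 73); 4·55 ≡ 1, so inverse 55.
N/79 = 1825; 1825 ≡ 8 (mod 79); 8·10 ≡ 1, so inverse 10.
x ≡ 4·5767·3 + 56·1975·55 + 55·1825·10 = 7155954.
7155954 mod 144175 = 91379.

91379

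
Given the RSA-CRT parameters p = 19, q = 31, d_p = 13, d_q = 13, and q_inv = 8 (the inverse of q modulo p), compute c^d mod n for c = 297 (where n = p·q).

m₁ = c^(d_p) mod p: c ≡ 12 (mod 19), and 12^13 mod 19 = 12.
m₂ = c^(d_q) mod q: c ≡ 18 (mod 31), and 18^13 mod 31 = 20.
h = q_inv·(m₁ − m₂) mod p = 8·(12 − 20) mod 19 = 12.
m = m₂ + h·q = 20 + 12·31 = 392.

392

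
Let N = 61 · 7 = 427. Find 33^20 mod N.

Mod 61: 33 ≡ 33; 33^20 ≡ 1 (mod 61).
Mod 7: 33 ≡ 5; by Fermat, exponent reduces to 20 mod 6 = 2; 5^2 ≡ 4 (mod 7).
Combine by CRT: x ≡ 1 (mod 61), x ≡ 4 (mod 7) ⇒ x ≡ 123 (mod 427).

123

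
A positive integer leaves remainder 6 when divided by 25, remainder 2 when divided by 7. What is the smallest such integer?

156

Combine the congruences pairwise.
From m ≡ 6 (mod 25) write m = 6 + 25t. Substituting into m ≡ 2 (mod 7) gives 25t ≡ 3 (mod 7), and since 4⁻¹ ≡ 2 (mod 7), t ≡ 6. Hence m ≡ 6 + 25·6 = 156 (mod 175).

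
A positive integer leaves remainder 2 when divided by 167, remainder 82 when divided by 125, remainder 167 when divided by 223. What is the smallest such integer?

The moduli are pairwise coprime; N = 167·125·223 = 4655125.
N/167 = 27875; 27875 ≡ 153 (mod 167); 153·155 ≡ 1, so inverse 155.
N/125 = 37241; 37241 ≡ 116 (mod 125); 116·111 ≡ 1, so inverse 111.
N/223 = 20875; 20875 ≡ 136 (mod 223); 136·41 ≡ 1, so inverse 41.
x ≡ 2·27875·155 + 82·37241·111 + 167·20875·41 = 490539957.
490539957 mod 4655125 = 1751832.

1751832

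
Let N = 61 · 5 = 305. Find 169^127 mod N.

Mod 61: 169 ≡ 47; by Fermat, exponent reduces to 127 mod 60 = 7; 47^7 ≡ 47 (mod 61).
Mod 5: 169 ≡ 4; by Fermat, exponent reduces to 127 mod 4 = 3; 4^3 ≡ 4 (mod 5).
Combine by CRT: x ≡ 47 (mod 61), x ≡ 4 (mod 5) ⇒ x ≡ 169 (mod 305).

169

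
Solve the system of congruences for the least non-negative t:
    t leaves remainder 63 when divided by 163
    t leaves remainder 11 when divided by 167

From t ≡ 63 (mod 163) write t = 63 + 163s. Substituting into t ≡ 11 (mod 167) gives 163s ≡ 115 (mod 167), and since 163⁻¹ ≡ 125 (mod 167), s ≡ 13. Hence t ≡ 63 + 163·13 = 2182 (mod 27221).

2182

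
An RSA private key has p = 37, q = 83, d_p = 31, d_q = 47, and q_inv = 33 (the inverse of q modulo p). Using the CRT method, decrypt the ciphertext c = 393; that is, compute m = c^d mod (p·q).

2900

m₁ = c^(d_p) mod p: c ≡ 23 (mod 37), and 23^31 mod 37 = 14.
m₂ = c^(d_q) mod q: c ≡ 61 (mod 83), and 61^47 mod 83 = 78.
h = q_inv·(m₁ − m₂) mod p = 33·(14 − 78) mod 37 = 34.
m = m₂ + h·q = 78 + 34·83 = 2900.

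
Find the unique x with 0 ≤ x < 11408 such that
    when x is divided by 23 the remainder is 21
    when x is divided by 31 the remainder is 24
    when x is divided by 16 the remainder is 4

7588

The moduli are pairwise coprime; N = 23·31·16 = 11408.
N/23 = 496; 496 ≡ 13 (mod 23); 13·16 ≡ 1, so inverse 16.
N/31 = 368; 368 ≡ 27 (mod 31); 27·23 ≡ 1, so inverse 23.
N/16 = 713; 713 ≡ 9 (mod 16); 9·9 ≡ 1, so inverse 9.
x ≡ 21·496·16 + 24·368·23 + 4·713·9 = 395460.
395460 mod 11408 = 7588.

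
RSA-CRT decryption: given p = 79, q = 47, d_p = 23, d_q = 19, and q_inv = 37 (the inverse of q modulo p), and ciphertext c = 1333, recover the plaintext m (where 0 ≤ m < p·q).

3596

m₁ = c^(d_p) mod p: c ≡ 69 (mod 79), and 69^23 mod 79 = 41.
m₂ = c^(d_q) mod q: c ≡ 17 (mod 47), and 17^19 mod 47 = 24.
h = q_inv·(m₁ − m₂) mod p = 37·(41 − 24) mod 79 = 76.
m = m₂ + h·q = 24 + 76·47 = 3596.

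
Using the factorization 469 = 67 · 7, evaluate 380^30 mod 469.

442

Mod 67: 380 ≡ 45; 45^30 ≡ 40 (mod 67).
Mod 7: 380 ≡ 2; since 6 | 30, by Fermat 2^30 ≡ 1 (mod 7).
Combine by CRT: x ≡ 40 (mod 67), x ≡ 1 (mod 7) ⇒ x ≡ 442 (mod 469).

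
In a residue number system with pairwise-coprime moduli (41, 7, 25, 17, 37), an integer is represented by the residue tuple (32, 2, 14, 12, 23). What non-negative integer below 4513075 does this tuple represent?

The moduli are pairwise coprime; N = 41·7·25·17·37 = 4513075.
N/41 = 110075; 110075 ≡ 31 (mod 41); 31·4 ≡ 1, so inverse 4.
N/7 = 644725; 644725 ≡ 4 (mod 7); 4·2 ≡ 1, so inverse 2.
N/25 = 180523; 180523 ≡ 23 (mod 25); 23·12 ≡ 1, so inverse 12.
N/17 = 265475; 265475 ≡ 3 (mod 17); 3·6 ≡ 1, so inverse 6.
N/37 = 121975; 121975 ≡ 23 (mod 37); 23·29 ≡ 1, so inverse 29.
x ≡ 32·110075·4 + 2·644725·2 + 14·180523·12 + 12·265475·6 + 23·121975·29 = 147467889.
147467889 mod 4513075 = 3049489.

3049489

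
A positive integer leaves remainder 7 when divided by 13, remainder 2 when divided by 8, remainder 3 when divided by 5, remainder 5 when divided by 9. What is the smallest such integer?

The moduli are pairwise coprime; N = 13·8·5·9 = 4680.
N/13 = 360; 360 ≡ 9 (mod 13); 9·3 ≡ 1, so inverse 3.
N/8 = 585; 585 ≡ 1 (mod 8), inverse 1.
N/5 = 936; 936 ≡ 1 (mod 5), inverse 1.
N/9 = 520; 520 ≡ 7 (mod 9); 7·4 ≡ 1, so inverse 4.
k ≡ 7·360·3 + 2·585·1 + 3·936·1 + 5·520·4 = 21938.
21938 mod 4680 = 3218.

3218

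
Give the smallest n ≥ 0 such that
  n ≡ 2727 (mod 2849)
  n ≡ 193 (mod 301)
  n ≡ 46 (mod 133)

2119534

gcd(2849, 301) = 7 and 7 | (193 − 2727), so the pair is consistent; merging gives n ≡ 36915 (mod 122507), where 122507 = lcm(2849, 301).
gcd(122507, 133) = 7 and 7 | (46 − 36915), so the pair is consistent; merging gives n ≡ 2119534 (mod 2327633), where 2327633 = lcm(122507, 133).
The solution is unique modulo lcm(2849, 301, 133) = 2327633.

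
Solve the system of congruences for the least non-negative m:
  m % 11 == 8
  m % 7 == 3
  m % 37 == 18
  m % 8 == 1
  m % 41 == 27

114089

From m ≡ 8 (mod 11) write m = 8 + 11t. Substituting into m ≡ 3 (mod 7) gives 11t ≡ 2 (mod 7), and since 4⁻¹ ≡ 2 (mod 7), t ≡ 4. Hence m ≡ 8 + 11·4 = 52 (mod 77).
From m ≡ 52 (mod 77) write m = 52 + 77t. Substituting into m ≡ 18 (mod 37) gives 77t ≡ 3 (mod 37), and since 3⁻¹ ≡ 25 (mod 37), t ≡ 1. Hence m ≡ 52 + 77·1 = 129 (mod 2849).
From m ≡ 129 (mod 2849) write m = 129 + 2849t. Substituting into m ≡ 1 (mod 8) gives 2849t ≡ 0 (mod 8), and since 1⁻¹ ≡ 1 (mod 8), t ≡ 0. Hence m ≡ 129 + 2849·0 = 129 (mod 22792).
From m ≡ 129 (mod 22792) write m = 129 + 22792t. Substituting into m ≡ 27 (mod 41) gives 22792t ≡ 21 (mod 41), and since 37⁻¹ ≡ 10 (mod 41), t ≡ 5. Hence m ≡ 129 + 22792·5 = 114089 (mod 934472).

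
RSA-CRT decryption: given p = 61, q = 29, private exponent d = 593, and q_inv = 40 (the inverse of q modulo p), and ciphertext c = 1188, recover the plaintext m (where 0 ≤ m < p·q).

d_p = d mod (p−1) = 593 mod 60 = 53; d_q = d mod (q−1) = 5.
m₁ = c^(d_p) mod p: c ≡ 29 (mod 61), and 29^53 mod 61 = 21.
m₂ = c^(d_q) mod q: c ≡ 28 (mod 29), and 28^5 mod 29 = 28.
h = q_inv·(m₁ − m₂) mod p = 40·(21 − 28) mod 61 = 25.
m = m₂ + h·q = 28 + 25·29 = 753.

753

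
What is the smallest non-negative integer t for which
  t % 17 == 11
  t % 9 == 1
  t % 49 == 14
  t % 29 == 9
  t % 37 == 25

5212585

The moduli are pairwise coprime; N = 17·9·49·29·37 = 8044281.
N/17 = 473193; 473193 ≡ 15 (mod 17); 15·8 ≡ 1, so inverse 8.
N/9 = 893809; 893809 ≡ 1 (mod 9), inverse 1.
N/49 = 164169; 164169 ≡ 19 (mod 49); 19·31 ≡ 1, so inverse 31.
N/29 = 277389; 277389 ≡ 4 (mod 29); 4·22 ≡ 1, so inverse 22.
N/37 = 217413; 217413 ≡ 1 (mod 37), inverse 1.
t ≡ 11·473193·8 + 1·893809·1 + 14·164169·31 + 9·277389·22 + 25·217413·1 = 174142486.
174142486 mod 8044281 = 5212585.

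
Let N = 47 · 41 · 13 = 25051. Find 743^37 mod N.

Mod 47: 743 ≡ 38; 38^37 ≡ 39 (mod 47).
Mod 41: 743 ≡ 5; 5^37 ≡ 21 (mod 41).
Mod 13: 743 ≡ 2; by Fermat, exponent reduces to 37 mod 12 = 1; 2^1 ≡ 2 (mod 13).
Combine by CRT: x ≡ 39 (mod 47), x ≡ 21 (mod 41), x ≡ 2 (mod 13) ⇒ x ≡ 24949 (mod 25051).

24949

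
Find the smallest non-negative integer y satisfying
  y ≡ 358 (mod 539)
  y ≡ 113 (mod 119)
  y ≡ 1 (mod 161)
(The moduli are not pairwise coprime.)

54258

gcd(539, 119) = 7 and 7 | (113 − 358), so the pair is consistent; merging gives y ≡ 8443 (mod 9163), where 9163 = lcm(539, 119).
gcd(9163, 161) = 7 and 7 | (1 − 8443), so the pair is consistent; merging gives y ≡ 54258 (mod 210749), where 210749 = lcm(9163, 161).
The solution is unique modulo lcm(539, 119, 161) = 210749.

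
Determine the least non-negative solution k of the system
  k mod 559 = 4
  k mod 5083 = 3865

8948

Combine the congruences pairwise.
gcd(559, 5083) = 13 and 13 | (3865 − 4), so the pair is consistent; merging gives k ≡ 8948 (mod 218569), where 218569 = lcm(559, 5083).
The solution is unique modulo lcm(559, 5083) = 218569.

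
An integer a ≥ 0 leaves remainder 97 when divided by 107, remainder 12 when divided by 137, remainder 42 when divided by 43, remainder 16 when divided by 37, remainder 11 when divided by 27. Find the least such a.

446042009

From a ≡ 97 (mod 107) write a = 97 + 107t. Substituting into a ≡ 12 (mod 137) gives 107t ≡ 52 (mod 137), and since 107⁻¹ ≡ 105 (mod 137), t ≡ 117. Hence a ≡ 97 + 107·117 = 12616 (mod 14659).
From a ≡ 12616 (mod 14659) write a = 12616 + 14659t. Substituting into a ≡ 42 (mod 43) gives 14659t ≡ 25 (mod 43), and since 39⁻¹ ≡ 32 (mod 43), t ≡ 26. Hence a ≡ 12616 + 14659·26 = 393750 (mod 630337).
From a ≡ 393750 (mod 630337) write a = 393750 + 630337t. Substituting into a ≡ 16 (mod 37) gives 630337t ≡ 20 (mod 37), and since 5⁻¹ ≡ 15 (mod 37), t ≡ 4. Hence a ≡ 393750 + 630337·4 = 2915098 (mod 23322469).
From a ≡ 2915098 (mod 23322469) write a = 2915098 + 23322469t. Substituting into a ≡ 11 (mod 27) gives 23322469t ≡ 22 (mod 27), and since 4⁻¹ ≡ 7 (mod 27), t ≡ 19. Hence a ≡ 2915098 + 23322469·19 = 446042009 (mod 629706663).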